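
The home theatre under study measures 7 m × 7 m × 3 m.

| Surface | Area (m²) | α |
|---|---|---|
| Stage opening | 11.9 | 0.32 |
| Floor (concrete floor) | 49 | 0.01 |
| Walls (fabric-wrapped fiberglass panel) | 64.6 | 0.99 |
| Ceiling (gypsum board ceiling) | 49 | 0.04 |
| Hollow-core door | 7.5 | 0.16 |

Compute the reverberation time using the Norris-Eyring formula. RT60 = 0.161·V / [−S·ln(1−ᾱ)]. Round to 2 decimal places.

S = Σ Sᵢ = 182.0 m².
Σ(Sᵢαᵢ) = 11.9·0.32 + 49·0.01 + 64.6·0.99 + 49·0.04 + 7.5·0.16 = 71.412.
ᾱ = 71.412 / 182.0 = 0.3924.
Eyring denominator: −S ln(1−ᾱ) = 90.679.
V = 7 × 7 × 3 = 147 m³.
T = 0.161·V/[−S·ln(1−ᾱ)] = 0.161·147/90.679 = 0.26 s.

0.26 sec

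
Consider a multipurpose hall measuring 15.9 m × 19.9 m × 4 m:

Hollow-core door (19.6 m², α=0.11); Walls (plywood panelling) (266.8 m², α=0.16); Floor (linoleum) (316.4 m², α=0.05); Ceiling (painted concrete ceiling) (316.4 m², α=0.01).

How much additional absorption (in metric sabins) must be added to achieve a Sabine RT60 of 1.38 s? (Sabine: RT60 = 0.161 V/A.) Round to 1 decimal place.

83.8 sabins

A₁ = Σ Sᵢαᵢ = 19.6×0.11 + 266.8×0.16 + 316.4×0.05 + 316.4×0.01 = 63.828 sabins.
For T = 1.38 s, need A₂ = 0.161·V/T = 0.161·1265.64/1.38 = 147.658 sabins.
ΔA = A₂ − A₁ = 147.658 − 63.828 = 83.8 sabins.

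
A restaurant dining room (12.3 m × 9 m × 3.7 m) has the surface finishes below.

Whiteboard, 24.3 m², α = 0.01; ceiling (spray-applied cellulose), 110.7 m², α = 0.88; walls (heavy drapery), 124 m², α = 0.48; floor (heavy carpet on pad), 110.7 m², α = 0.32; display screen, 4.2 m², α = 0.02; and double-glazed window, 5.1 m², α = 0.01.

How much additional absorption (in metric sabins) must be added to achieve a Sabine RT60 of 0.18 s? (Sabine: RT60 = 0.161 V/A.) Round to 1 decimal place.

173.6 sabins

Summing Sᵢαᵢ: 0.243 + 97.416 + 59.520 + 35.424 + 0.084 + 0.051 → A₁ = 192.738 sabins.
For T = 0.18 s, need A₂ = 0.161·V/T = 0.161·409.59/0.18 = 366.356 sabins.
Additional absorption ΔA = 366.356 − 192.738 = 173.6 sabins.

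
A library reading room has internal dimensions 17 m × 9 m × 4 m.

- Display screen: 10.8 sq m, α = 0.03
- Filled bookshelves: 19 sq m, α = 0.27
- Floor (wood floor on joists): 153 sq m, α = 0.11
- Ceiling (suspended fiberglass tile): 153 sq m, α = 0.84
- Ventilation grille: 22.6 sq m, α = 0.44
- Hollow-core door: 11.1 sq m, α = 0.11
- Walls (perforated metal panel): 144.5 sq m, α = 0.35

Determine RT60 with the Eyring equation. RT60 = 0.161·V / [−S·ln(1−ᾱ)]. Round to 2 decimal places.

0.36 s

S = Σ Sᵢ = 514.0 sq m.
Σ(Sᵢαᵢ) = 10.8×0.03 + 19×0.27 + 153×0.11 + 153×0.84 + 22.6×0.44 + 11.1×0.11 + 144.5×0.35 = 212.544.
ᾱ = 212.544 / 514.0 = 0.4135.
−S·ln(1−ᾱ) = −514.0 × ln(1 − 0.4135) = 274.261.
V = 17 × 9 × 4 = 612 m³.
T = 0.161·V/[−S·ln(1−ᾱ)] = 0.161·612/274.261 = 0.36 s.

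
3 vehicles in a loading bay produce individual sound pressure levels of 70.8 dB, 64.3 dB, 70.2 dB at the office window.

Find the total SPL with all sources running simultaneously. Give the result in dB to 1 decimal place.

Sum in the linear (power) domain: Σ 10^(Lᵢ/10) = 10^(70.8/10) + 10^(64.3/10) + 10^(70.2/10) = 2.519e+07.
Back to dB: 10·log₁₀ Σ = 74.0 dB.

74.0 dB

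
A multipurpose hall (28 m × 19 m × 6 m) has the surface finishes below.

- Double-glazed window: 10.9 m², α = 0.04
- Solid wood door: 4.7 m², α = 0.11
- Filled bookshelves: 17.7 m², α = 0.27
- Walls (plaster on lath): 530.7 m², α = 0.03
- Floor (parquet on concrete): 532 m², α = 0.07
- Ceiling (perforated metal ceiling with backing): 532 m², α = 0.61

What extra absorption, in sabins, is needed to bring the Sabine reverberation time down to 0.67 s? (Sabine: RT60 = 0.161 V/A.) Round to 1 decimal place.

383.6 sabins

A₁ = Σ Sᵢαᵢ = 10.9·0.04 + 4.7·0.11 + 17.7·0.27 + 530.7·0.03 + 532·0.07 + 532·0.61 = 383.413 sabins.
V = 3192 m³. Required absorption A₂ = 0.161 × 3192 / 0.67 = 767.033 sabins.
Additional absorption ΔA = 767.033 − 383.413 = 383.6 sabins.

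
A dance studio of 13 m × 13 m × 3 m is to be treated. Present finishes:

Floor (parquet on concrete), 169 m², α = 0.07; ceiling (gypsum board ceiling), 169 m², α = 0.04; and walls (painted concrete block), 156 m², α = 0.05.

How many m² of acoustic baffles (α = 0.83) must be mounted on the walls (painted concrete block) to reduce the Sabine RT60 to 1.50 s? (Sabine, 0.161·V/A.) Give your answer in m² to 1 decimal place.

A₁ = Σ Sᵢαᵢ = 169·0.07 + 169·0.04 + 156·0.05 = 26.390 sabins.
Required A₂ = 0.161·507/1.50 = 54.418 sabins.
Absorption to add: 54.418 − 26.390 = 28.028 sabins.
Each m² of panel replacing the walls (painted concrete block) adds (0.83 − 0.05) = 0.78 sabins.
Panel area = 28.028 / 0.78 = 35.9 m².

35.9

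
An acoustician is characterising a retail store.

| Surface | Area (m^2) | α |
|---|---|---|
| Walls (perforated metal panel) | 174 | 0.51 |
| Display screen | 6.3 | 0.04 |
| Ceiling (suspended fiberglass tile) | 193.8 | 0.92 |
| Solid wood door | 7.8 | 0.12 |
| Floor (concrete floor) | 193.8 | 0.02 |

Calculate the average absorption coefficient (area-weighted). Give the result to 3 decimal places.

0.473

S = Σ Sᵢ = 174 + 6.3 + 193.8 + 7.8 + 193.8 = 575.7 m^2.
Σ(Sᵢαᵢ) = 174*0.51 + 6.3*0.04 + 193.8*0.92 + 7.8*0.12 + 193.8*0.02 = 272.100.
ᾱ = A/S = 0.473.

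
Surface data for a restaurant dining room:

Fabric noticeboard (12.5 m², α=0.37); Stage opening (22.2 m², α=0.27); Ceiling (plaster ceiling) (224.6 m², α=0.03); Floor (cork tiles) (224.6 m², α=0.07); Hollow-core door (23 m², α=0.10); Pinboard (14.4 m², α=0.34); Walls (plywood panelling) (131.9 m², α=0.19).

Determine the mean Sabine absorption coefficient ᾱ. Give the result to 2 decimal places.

S = Σ Sᵢ = 12.5 + 22.2 + 224.6 + 224.6 + 23 + 14.4 + 131.9 = 653.2 m².
A = 12.5*0.37 + 22.2*0.27 + 224.6*0.03 + 224.6*0.07 + 23*0.10 + 14.4*0.34 + 131.9*0.19 = 65.336 sabins.
ᾱ = 65.336 / 653.2 = 0.10.

0.10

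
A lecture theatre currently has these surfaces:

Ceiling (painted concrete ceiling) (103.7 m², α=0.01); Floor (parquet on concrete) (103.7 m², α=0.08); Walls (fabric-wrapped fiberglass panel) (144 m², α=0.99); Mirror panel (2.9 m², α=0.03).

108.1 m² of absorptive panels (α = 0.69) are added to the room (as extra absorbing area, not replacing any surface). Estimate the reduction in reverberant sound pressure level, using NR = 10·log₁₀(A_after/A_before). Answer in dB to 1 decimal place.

Summing Sᵢαᵢ: 1.037 + 8.296 + 142.560 + 0.087 → A_before = 151.980 sabins.
Added absorption = 108.1 × 0.69 = 74.589 sabins.
A_after = 151.980 + 74.589 = 226.569 sabins.
NR = 10·log₁₀(226.569/151.980) = 1.7 dB.

1.7 dB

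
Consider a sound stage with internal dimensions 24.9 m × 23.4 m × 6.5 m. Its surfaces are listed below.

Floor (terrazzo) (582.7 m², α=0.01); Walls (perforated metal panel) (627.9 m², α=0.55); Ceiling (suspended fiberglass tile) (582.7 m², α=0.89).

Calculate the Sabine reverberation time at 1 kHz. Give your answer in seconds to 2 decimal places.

0.70 seconds

Equivalent absorption area: A = 582.7·0.01 + 627.9·0.55 + 582.7·0.89 = 869.775 m².
V = 24.9·23.4·6.5 = 3787.29 m³.
Sabine: RT60 = 0.161 × 3787.29 / 869.775 = 0.70 s.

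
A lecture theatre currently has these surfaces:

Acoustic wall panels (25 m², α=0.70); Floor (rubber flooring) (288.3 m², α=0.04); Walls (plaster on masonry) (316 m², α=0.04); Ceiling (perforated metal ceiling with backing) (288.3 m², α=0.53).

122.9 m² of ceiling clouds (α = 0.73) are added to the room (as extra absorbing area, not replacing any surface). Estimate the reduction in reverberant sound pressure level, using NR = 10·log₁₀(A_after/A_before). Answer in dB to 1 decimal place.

1.6 dB

Summing Sᵢαᵢ: 17.500 + 11.532 + 12.640 + 152.799 → A_before = 194.471 sabins.
Treatment contributes 122.9·0.73 = 89.717 sabins.
New total A_after = 284.188 sabins.
NR = 10·log₁₀(284.188/194.471) = 1.6 dB.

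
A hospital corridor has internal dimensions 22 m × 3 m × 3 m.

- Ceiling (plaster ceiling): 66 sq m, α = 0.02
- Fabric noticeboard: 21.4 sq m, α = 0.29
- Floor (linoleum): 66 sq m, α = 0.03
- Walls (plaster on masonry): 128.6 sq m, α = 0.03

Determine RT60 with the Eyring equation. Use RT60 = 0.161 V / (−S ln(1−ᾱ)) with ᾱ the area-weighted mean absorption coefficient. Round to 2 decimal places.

2.33 s

Total surface area S = 66 + 21.4 + 66 + 128.6 = 282.0 sq m.
Σ(Sᵢαᵢ) = 66·0.02 + 21.4·0.29 + 66·0.03 + 128.6·0.03 = 13.364.
ᾱ = 13.364 / 282.0 = 0.0474.
−S·ln(1−ᾱ) = −282.0 × ln(1 − 0.0474) = 13.694.
V = 22 × 3 × 3 = 198 m³.
RT60 = 0.161 × 198 / 13.694 = 2.33 s.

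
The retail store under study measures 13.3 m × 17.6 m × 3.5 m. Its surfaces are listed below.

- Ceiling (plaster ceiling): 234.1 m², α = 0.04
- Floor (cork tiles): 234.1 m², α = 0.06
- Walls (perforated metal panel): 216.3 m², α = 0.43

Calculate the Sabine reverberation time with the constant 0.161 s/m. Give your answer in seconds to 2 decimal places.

1.13 s

Summing Sᵢαᵢ: 9.364 + 14.046 + 93.009 → A = 116.419 sabins.
Volume V = 13.3 × 17.6 × 3.5 = 819.28 m³.
RT60 = 0.161 · V / A = 0.161 × 819.28 / 116.419 = 1.13 s.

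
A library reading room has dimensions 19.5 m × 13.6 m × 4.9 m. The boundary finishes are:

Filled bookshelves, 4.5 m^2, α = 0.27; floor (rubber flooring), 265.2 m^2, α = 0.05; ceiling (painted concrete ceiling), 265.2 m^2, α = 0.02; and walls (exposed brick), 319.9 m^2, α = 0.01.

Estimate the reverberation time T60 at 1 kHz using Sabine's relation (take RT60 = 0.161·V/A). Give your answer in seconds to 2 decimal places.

Summing Sᵢαᵢ: 1.215 + 13.260 + 5.304 + 3.199 → A = 22.978 sabins.
V = 19.5·13.6·4.9 = 1299.48 m³.
T = 0.161 V/A = 0.161·1299.48/22.978 = 9.11 s.

9.11 sec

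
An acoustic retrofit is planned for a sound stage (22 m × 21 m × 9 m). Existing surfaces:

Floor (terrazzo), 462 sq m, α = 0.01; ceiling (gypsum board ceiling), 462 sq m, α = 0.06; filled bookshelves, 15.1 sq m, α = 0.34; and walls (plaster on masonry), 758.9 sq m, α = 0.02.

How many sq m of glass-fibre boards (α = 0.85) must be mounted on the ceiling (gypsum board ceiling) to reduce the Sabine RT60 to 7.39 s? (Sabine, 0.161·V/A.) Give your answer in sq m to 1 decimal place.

A₁ = Σ Sᵢαᵢ = 462*0.01 + 462*0.06 + 15.1*0.34 + 758.9*0.02 = 52.652 sabins.
Required A₂ = 0.161·4158/7.39 = 90.587 sabins.
Absorption to add: 90.587 − 52.652 = 37.935 sabins.
Each sq m of panel replacing the ceiling (gypsum board ceiling) adds (0.85 − 0.06) = 0.79 sabins.
Area = ΔA/Δα = 37.935/0.79 = 48.0 sq m.

48.0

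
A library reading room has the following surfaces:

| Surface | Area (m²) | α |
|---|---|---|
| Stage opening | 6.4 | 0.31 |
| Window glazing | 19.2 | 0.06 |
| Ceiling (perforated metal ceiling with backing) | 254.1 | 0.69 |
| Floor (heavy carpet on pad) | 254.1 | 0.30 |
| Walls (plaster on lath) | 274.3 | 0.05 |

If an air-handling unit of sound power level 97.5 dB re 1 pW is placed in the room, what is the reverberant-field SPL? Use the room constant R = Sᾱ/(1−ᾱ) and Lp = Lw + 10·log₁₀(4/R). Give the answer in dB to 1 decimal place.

A = 268.410 sabins; S = 808.1 m².
ᾱ = 268.410/808.1 = 0.3321; R = Sᾱ/(1−ᾱ) = 268.410/(1−0.3321) = 401.872 m².
Lp = 97.5 + 10·log₁₀(4/401.872) = 97.5 + (-20.02) = 77.5 dB.

77.5 dB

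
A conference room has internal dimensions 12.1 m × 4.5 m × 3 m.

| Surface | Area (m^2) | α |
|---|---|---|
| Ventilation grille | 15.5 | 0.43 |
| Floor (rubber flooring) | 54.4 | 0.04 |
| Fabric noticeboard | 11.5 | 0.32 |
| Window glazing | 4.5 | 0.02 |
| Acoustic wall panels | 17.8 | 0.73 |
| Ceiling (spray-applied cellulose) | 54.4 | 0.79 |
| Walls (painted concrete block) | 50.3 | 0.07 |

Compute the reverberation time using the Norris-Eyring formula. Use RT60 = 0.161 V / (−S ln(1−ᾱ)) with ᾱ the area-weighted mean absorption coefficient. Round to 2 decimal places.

S = Σ Sᵢ = 208.4 m^2.
Σ(Sᵢαᵢ) = 15.5·0.43 + 54.4·0.04 + 11.5·0.32 + 4.5·0.02 + 17.8·0.73 + 54.4·0.79 + 50.3·0.07 = 72.102.
ᾱ = 72.102 / 208.4 = 0.3460.
−S·ln(1−ᾱ) = −208.4 × ln(1 − 0.3460) = 88.497.
V = 12.1 × 4.5 × 3 = 163.35 m³.
RT60 = 0.161 × 163.35 / 88.497 = 0.30 s.

0.30 sec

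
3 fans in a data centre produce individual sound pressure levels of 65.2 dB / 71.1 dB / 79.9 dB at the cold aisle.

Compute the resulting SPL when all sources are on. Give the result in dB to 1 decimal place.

Σ 10^(Lᵢ/10) = 1.139e+08.
L_total = 10·log₁₀(1.139e+08) = 80.6 dB.

80.6 dB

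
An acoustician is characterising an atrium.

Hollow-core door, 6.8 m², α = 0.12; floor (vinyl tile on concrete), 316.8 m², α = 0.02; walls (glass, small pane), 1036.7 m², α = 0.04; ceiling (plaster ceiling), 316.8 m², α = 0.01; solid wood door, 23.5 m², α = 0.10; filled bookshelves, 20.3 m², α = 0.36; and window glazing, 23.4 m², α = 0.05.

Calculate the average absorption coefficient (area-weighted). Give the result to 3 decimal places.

S = Σ Sᵢ = 6.8 + 316.8 + 1036.7 + 316.8 + 23.5 + 20.3 + 23.4 = 1744.3 m².
A = 6.8*0.12 + 316.8*0.02 + 1036.7*0.04 + 316.8*0.01 + 23.5*0.10 + 20.3*0.36 + 23.4*0.05 = 62.616 sabins.
ᾱ = 62.616 / 1744.3 = 0.036.

0.036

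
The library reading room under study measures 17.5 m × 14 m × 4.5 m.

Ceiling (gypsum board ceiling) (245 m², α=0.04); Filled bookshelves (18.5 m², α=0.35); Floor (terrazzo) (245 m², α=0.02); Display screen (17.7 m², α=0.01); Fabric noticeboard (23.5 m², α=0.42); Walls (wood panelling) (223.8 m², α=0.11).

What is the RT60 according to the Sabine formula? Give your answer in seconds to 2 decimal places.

3.18 seconds

Summing Sᵢαᵢ: 9.800 + 6.475 + 4.900 + 0.177 + 9.870 + 24.618 → A = 55.840 sabins.
V = 17.5·14·4.5 = 1102.5 m³.
T = 0.161 V/A = 0.161·1102.5/55.840 = 3.18 s.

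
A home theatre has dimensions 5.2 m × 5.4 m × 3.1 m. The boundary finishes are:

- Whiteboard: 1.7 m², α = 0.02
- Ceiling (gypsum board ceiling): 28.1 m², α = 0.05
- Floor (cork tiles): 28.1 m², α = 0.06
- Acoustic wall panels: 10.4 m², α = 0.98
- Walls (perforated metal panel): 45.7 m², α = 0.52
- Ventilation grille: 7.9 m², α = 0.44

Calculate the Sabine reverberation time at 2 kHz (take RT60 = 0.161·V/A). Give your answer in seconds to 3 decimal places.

0.346 seconds

Summing Sᵢαᵢ: 0.034 + 1.405 + 1.686 + 10.192 + 23.764 + 3.476 → A = 40.557 sabins.
V = 5.2·5.4·3.1 = 87.048 m³.
T = 0.161 V/A = 0.161·87.048/40.557 = 0.346 s.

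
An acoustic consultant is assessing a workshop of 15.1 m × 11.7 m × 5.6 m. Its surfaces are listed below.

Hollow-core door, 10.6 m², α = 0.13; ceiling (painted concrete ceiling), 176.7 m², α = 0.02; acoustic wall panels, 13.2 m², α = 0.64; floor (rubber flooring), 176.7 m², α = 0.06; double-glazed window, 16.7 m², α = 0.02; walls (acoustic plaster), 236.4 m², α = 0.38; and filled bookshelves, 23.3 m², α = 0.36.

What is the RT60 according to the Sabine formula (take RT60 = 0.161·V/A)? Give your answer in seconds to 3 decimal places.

1.300 s

Equivalent absorption area: A = 10.6×0.13 + 176.7×0.02 + 13.2×0.64 + 176.7×0.06 + 16.7×0.02 + 236.4×0.38 + 23.3×0.36 = 122.516 m².
V = 15.1·11.7·5.6 = 989.352 m³.
RT60 = 0.161 · V / A = 0.161 × 989.352 / 122.516 = 1.300 s.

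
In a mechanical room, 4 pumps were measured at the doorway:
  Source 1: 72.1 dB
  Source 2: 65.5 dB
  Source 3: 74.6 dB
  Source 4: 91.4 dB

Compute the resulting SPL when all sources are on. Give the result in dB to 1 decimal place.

Converting to relative power and adding: 10^(72.1/10) + 10^(65.5/10) + 10^(74.6/10) + 10^(91.4/10) = 1.429e+09.
Back to dB: 10·log₁₀ Σ = 91.6 dB.

91.6 dB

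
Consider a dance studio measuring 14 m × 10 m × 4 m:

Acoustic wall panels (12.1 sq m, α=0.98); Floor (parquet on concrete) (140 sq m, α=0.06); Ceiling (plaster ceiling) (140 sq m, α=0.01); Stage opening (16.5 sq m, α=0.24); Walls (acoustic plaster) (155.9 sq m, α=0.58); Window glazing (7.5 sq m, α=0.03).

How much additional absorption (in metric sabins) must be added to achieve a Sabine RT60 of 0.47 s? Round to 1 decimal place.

Total absorption A₁ = 12.1·0.98 + 140·0.06 + 140·0.01 + 16.5·0.24 + 155.9·0.58 + 7.5·0.03
  = 11.858 + 8.400 + 1.400 + 3.960 + 90.422 + 0.225 = 116.265 sq m sabins.
Target A₂ = 0.161·560/0.47 = 191.830 sabins (V = 560 m³).
Shortfall: 191.830 − 116.265 = 75.6 sabins.

75.6 sabins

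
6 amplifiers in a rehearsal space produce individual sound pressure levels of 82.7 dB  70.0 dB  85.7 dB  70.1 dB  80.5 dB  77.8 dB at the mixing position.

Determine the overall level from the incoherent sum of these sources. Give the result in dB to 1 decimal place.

88.8 dB

Σ 10^(Lᵢ/10) = 7.504e+08.
L_total = 10·log₁₀(7.504e+08) = 88.8 dB.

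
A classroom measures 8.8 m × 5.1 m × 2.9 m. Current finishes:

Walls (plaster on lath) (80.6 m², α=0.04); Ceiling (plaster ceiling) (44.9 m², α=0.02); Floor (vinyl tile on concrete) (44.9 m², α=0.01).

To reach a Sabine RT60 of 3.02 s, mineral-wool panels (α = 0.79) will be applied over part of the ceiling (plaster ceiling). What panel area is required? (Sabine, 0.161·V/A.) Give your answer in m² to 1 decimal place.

Equivalent absorption area: A₁ = 80.6·0.04 + 44.9·0.02 + 44.9·0.01 = 4.571 m².
Required A₂ = 0.161·130.152/3.02 = 6.939 sabins.
Absorption to add: 6.939 − 4.571 = 2.368 sabins.
Each m² of panel replacing the ceiling (plaster ceiling) adds (0.79 − 0.02) = 0.77 sabins.
Panel area = 2.368 / 0.77 = 3.1 m².

3.1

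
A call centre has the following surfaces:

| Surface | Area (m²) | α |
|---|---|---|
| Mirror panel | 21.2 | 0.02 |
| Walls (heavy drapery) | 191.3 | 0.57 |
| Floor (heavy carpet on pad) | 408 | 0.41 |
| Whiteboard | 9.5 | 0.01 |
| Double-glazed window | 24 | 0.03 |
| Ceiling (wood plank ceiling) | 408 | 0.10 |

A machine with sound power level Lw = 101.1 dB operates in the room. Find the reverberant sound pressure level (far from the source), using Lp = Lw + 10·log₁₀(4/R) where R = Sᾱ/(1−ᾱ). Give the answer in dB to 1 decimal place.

Σ(Sᵢαᵢ) = 21.2·0.02 + 191.3·0.57 + 408·0.41 + 9.5·0.01 + 24·0.03 + 408·0.10 = 318.360; total area S = 1062.0 m².
ᾱ = 0.2998, so room constant R = A/(1−ᾱ) = 454.670 m².
Lp = Lw + 10 log₁₀(4/R) = 101.1 -20.56 = 80.5 dB.

80.5 dB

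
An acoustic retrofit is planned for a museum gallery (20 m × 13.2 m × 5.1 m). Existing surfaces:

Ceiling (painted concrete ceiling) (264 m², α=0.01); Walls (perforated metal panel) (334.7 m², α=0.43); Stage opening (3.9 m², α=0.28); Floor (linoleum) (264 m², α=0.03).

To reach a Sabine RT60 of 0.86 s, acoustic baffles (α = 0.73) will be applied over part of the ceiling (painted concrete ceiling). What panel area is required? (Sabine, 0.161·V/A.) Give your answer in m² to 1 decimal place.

134.0

Total absorption A₁ = 264×0.01 + 334.7×0.43 + 3.9×0.28 + 264×0.03
  = 2.640 + 143.921 + 1.092 + 7.920 = 155.573 m² sabins.
Required A₂ = 0.161·1346.4/0.86 = 252.059 sabins.
ΔA needed = 252.059 − 155.573 = 96.486 sabins.
Each m² of panel replacing the ceiling (painted concrete ceiling) adds (0.73 − 0.01) = 0.72 sabins.
Panel area = 96.486 / 0.72 = 134.0 m².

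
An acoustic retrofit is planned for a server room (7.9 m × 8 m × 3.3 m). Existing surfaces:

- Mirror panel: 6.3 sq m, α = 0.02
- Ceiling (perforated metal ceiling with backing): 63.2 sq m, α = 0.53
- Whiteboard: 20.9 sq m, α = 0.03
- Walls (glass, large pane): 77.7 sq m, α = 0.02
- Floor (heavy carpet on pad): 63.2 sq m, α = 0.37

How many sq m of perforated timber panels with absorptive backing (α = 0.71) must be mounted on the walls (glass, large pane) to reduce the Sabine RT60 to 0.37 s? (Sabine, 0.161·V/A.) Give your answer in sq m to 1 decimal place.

Summing Sᵢαᵢ: 0.126 + 33.496 + 0.627 + 1.554 + 23.384 → A₁ = 59.187 sabins.
Required A₂ = 0.161·208.56/0.37 = 90.752 sabins.
ΔA needed = 90.752 − 59.187 = 31.565 sabins.
Net gain per sq m: Δα = 0.71 − 0.02 = 0.69.
Panel area = 31.565 / 0.69 = 45.7 sq m.

45.7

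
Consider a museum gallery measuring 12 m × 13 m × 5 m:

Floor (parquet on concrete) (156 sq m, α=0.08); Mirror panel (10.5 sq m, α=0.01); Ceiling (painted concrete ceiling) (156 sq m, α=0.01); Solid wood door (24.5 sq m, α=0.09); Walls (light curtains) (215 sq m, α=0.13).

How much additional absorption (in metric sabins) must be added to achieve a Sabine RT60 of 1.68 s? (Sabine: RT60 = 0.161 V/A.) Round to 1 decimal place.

Equivalent absorption area: A₁ = 156·0.08 + 10.5·0.01 + 156·0.01 + 24.5·0.09 + 215·0.13 = 44.300 sq m.
For T = 1.68 s, need A₂ = 0.161·V/T = 0.161·780/1.68 = 74.750 sabins.
Additional absorption ΔA = 74.750 − 44.300 = 30.5 sabins.

30.5 sabins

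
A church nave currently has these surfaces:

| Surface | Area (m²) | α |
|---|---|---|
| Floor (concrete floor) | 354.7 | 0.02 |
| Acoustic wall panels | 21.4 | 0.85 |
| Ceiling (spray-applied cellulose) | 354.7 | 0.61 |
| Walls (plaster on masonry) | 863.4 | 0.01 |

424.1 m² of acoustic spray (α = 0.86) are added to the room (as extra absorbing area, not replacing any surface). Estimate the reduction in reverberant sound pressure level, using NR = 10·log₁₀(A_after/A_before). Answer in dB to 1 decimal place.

3.9 dB

Equivalent absorption area: A_before = 354.7×0.02 + 21.4×0.85 + 354.7×0.61 + 863.4×0.01 = 250.285 m².
Added absorption = 424.1 × 0.86 = 364.726 sabins.
New total A_after = 615.011 sabins.
Reduction = 10 log₁₀(A_after/A_before) = 10 log₁₀(2.4572) = 3.9 dB.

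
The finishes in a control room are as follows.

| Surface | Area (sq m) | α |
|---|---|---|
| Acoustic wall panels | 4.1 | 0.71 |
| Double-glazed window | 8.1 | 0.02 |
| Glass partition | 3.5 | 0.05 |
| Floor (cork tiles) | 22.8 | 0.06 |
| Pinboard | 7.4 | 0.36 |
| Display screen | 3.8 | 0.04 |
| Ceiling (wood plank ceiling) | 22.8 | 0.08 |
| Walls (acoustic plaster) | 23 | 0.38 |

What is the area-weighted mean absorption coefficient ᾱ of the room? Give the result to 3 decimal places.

Total surface area S = 95.5 sq m.
Weighted sum Σ Sα = 17.996.
ᾱ = 17.996 / 95.5 = 0.188.

0.188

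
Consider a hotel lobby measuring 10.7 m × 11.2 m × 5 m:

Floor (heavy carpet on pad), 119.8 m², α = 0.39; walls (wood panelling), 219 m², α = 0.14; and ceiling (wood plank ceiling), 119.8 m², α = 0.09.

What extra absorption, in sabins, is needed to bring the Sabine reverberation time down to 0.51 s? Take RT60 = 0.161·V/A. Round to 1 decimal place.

A₁ = Σ Sᵢαᵢ = 119.8·0.39 + 219·0.14 + 119.8·0.09 = 88.164 sabins.
For T = 0.51 s, need A₂ = 0.161·V/T = 0.161·599.2/0.51 = 189.159 sabins.
Additional absorption ΔA = 189.159 − 88.164 = 101.0 sabins.

101.0 sabins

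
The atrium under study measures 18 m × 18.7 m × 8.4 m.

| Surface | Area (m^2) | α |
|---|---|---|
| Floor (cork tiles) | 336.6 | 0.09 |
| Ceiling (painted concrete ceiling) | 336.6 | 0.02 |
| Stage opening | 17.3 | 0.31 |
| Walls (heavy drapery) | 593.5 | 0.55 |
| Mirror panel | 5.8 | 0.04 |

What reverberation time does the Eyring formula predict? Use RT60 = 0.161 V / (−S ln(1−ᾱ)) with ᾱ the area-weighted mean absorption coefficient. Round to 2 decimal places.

1.05 sec

S = Σ Sᵢ = 1289.8 m^2.
Σ(Sᵢαᵢ) = 336.6·0.09 + 336.6·0.02 + 17.3·0.31 + 593.5·0.55 + 5.8·0.04 = 369.046.
Mean coefficient ᾱ = A/S = 0.2861.
−S·ln(1−ᾱ) = −1289.8 × ln(1 − 0.2861) = 434.679.
V = 18 × 18.7 × 8.4 = 2827.44 m³.
RT60 = 0.161 × 2827.44 / 434.679 = 1.05 s.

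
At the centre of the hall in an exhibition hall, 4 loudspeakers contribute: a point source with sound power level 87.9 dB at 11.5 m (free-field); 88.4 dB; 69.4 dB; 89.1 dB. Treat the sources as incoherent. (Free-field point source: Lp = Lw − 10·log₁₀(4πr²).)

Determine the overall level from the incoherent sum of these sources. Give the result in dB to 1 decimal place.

91.8 dB

Source at 11.5 m: Lp = 87.9 − 10·log₁₀(4π·11.5²) = 87.9 − 10·log₁₀(1661.903) = 55.7 dB.
Σ 10^(Lᵢ/10) = 1.514e+09.
Back to dB: 10·log₁₀ Σ = 91.8 dB.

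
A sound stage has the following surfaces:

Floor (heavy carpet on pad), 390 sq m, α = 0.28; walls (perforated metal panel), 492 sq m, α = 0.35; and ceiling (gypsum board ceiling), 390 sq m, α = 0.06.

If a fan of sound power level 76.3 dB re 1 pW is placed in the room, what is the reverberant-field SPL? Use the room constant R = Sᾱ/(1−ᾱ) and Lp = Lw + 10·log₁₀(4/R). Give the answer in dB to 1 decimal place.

56.3 dB

Σ(Sᵢαᵢ) = 390×0.28 + 492×0.35 + 390×0.06 = 304.800; total area S = 1272.0 sq m.
ᾱ = 0.2396, so room constant R = A/(1−ᾱ) = 400.842 sq m.
Lp = Lw + 10 log₁₀(4/R) = 76.3 -20.01 = 56.3 dB.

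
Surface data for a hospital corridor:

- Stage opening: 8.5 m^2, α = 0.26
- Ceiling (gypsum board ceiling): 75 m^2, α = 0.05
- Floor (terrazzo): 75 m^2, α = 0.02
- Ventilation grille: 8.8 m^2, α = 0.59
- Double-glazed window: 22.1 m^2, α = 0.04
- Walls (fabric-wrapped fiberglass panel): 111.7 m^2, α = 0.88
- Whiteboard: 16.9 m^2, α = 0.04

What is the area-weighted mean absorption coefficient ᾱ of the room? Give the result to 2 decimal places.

0.35

S = Σ Sᵢ = 8.5 + 75 + 75 + 8.8 + 22.1 + 111.7 + 16.9 = 318.0 m^2.
Σ(Sᵢαᵢ) = 8.5×0.26 + 75×0.05 + 75×0.02 + 8.8×0.59 + 22.1×0.04 + 111.7×0.88 + 16.9×0.04 = 112.508.
ᾱ = 112.508 / 318.0 = 0.35.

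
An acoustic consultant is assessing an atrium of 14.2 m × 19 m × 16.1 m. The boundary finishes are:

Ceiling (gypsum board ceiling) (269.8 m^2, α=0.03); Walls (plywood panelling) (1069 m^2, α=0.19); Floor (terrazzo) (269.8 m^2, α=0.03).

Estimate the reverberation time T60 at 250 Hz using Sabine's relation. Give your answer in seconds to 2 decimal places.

3.19 sec

Total absorption A = 269.8*0.03 + 1069*0.19 + 269.8*0.03
  = 8.094 + 203.110 + 8.094 = 219.298 m^2 sabins.
Volume V = 14.2 × 19 × 16.1 = 4343.78 m³.
RT60 = 0.161 · V / A = 0.161 × 4343.78 / 219.298 = 3.19 s.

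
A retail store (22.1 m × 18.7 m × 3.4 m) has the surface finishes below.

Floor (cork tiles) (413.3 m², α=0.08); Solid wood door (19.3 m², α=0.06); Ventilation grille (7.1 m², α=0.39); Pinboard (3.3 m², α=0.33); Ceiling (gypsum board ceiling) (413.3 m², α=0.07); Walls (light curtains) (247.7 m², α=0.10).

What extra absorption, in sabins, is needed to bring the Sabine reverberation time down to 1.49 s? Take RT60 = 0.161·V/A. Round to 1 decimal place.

Equivalent absorption area: A₁ = 413.3·0.08 + 19.3·0.06 + 7.1·0.39 + 3.3·0.33 + 413.3·0.07 + 247.7·0.10 = 91.781 m².
V = 1405.118 m³. Required absorption A₂ = 0.161 × 1405.118 / 1.49 = 151.828 sabins.
Shortfall: 151.828 − 91.781 = 60.0 sabins.

60.0 sabins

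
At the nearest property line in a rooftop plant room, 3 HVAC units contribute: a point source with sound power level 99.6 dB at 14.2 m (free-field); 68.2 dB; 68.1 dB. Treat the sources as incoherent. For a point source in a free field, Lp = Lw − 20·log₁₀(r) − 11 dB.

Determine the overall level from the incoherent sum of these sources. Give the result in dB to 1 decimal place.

Source at 14.2 m: Lp = 99.6 − 20·log₁₀(14.2) − 11 = 65.6 dB.
Sum in the linear (power) domain: Σ 10^(Lᵢ/10) = 10^(65.6/10) + 10^(68.2/10) + 10^(68.1/10) = 1.669e+07.
Back to dB: 10·log₁₀ Σ = 72.2 dB.

72.2 dB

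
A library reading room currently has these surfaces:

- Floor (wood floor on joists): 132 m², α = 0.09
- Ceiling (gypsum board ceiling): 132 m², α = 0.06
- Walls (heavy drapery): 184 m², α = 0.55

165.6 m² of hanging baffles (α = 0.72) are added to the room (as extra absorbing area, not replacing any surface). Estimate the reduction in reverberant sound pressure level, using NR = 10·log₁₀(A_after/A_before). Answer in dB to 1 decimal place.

Equivalent absorption area: A_before = 132×0.09 + 132×0.06 + 184×0.55 = 121.000 m².
Added absorption = 165.6 × 0.72 = 119.232 sabins.
A_after = 121.000 + 119.232 = 240.232 sabins.
NR = 10·log₁₀(240.232/121.000) = 3.0 dB.

3.0 dB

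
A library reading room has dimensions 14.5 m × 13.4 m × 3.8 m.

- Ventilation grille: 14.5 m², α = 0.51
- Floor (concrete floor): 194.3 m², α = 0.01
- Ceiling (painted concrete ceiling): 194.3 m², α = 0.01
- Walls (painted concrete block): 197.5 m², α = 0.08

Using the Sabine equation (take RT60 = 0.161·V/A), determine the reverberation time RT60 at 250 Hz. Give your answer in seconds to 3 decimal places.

4.390 seconds

A = Σ Sᵢαᵢ = 14.5·0.51 + 194.3·0.01 + 194.3·0.01 + 197.5·0.08 = 27.081 sabins.
Room volume: 738.34 m³.
Sabine: RT60 = 0.161 × 738.34 / 27.081 = 4.390 s.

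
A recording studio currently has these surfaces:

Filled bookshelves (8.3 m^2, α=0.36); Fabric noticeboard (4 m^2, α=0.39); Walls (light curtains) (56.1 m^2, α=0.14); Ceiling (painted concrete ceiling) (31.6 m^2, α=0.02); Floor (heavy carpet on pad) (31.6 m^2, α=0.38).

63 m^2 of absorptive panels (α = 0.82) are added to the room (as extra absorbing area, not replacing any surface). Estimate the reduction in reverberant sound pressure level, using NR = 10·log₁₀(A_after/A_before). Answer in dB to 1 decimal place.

A_before = Σ Sᵢαᵢ = 8.3·0.36 + 4·0.39 + 56.1·0.14 + 31.6·0.02 + 31.6·0.38 = 25.042 sabins.
Treatment contributes 63·0.82 = 51.660 sabins.
New total A_after = 76.702 sabins.
NR = 10·log₁₀(76.702/25.042) = 4.9 dB.

4.9 dB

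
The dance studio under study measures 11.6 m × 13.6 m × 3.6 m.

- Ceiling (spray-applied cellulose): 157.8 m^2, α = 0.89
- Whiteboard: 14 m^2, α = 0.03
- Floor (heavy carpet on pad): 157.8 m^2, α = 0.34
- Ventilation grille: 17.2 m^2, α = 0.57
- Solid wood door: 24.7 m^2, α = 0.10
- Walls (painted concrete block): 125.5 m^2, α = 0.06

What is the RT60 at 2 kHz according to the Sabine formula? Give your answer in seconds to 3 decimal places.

0.427 s

Summing Sᵢαᵢ: 140.442 + 0.420 + 53.652 + 9.804 + 2.470 + 7.530 → A = 214.318 sabins.
Volume V = 11.6 × 13.6 × 3.6 = 567.936 m³.
T = 0.161 V/A = 0.161·567.936/214.318 = 0.427 s.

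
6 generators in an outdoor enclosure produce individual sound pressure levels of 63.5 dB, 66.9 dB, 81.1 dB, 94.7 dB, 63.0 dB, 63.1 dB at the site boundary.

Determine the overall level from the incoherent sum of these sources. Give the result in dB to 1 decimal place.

Converting to relative power and adding: 10^(63.5/10) + 10^(66.9/10) + 10^(81.1/10) + 10^(94.7/10) + 10^(63.0/10) + 10^(63.1/10) = 3.091e+09.
Back to dB: 10·log₁₀ Σ = 94.9 dB.

94.9 dB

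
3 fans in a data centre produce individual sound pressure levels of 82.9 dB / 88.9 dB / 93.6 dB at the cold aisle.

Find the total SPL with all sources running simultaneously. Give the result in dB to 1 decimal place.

Converting to relative power and adding: 10^(82.9/10) + 10^(88.9/10) + 10^(93.6/10) = 3.262e+09.
L_total = 10·log₁₀(3.262e+09) = 95.1 dB.

95.1 dB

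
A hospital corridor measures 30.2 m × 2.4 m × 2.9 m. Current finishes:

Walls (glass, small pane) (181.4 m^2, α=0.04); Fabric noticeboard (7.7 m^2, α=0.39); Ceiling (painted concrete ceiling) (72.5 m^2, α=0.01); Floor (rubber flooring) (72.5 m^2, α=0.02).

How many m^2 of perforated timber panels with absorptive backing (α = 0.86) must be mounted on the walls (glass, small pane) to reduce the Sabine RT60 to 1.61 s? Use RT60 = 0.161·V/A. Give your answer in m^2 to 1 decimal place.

Equivalent absorption area: A₁ = 181.4*0.04 + 7.7*0.39 + 72.5*0.01 + 72.5*0.02 = 12.434 m^2.
V = 210.192 m³. Target absorption A₂ = 0.161 × 210.192 / 1.61 = 21.019 sabins.
ΔA needed = 21.019 − 12.434 = 8.585 sabins.
Net gain per m^2: Δα = 0.86 − 0.04 = 0.82.
Panel area = 8.585 / 0.82 = 10.5 m^2.

10.5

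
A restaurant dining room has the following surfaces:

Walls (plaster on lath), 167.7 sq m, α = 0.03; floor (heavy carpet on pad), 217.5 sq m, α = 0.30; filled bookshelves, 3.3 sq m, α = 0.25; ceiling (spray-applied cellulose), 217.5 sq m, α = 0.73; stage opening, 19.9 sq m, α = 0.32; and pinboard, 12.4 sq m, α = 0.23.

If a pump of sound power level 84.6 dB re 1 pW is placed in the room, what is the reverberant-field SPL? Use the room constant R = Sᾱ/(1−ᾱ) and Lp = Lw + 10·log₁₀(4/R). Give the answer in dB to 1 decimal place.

Σ(Sᵢαᵢ) = 167.7×0.03 + 217.5×0.30 + 3.3×0.25 + 217.5×0.73 + 19.9×0.32 + 12.4×0.23 = 239.101; total area S = 638.3 sq m.
ᾱ = 0.3746, so room constant R = A/(1−ᾱ) = 382.317 sq m.
Lp = Lw + 10 log₁₀(4/R) = 84.6 -19.80 = 64.8 dB.

64.8 dB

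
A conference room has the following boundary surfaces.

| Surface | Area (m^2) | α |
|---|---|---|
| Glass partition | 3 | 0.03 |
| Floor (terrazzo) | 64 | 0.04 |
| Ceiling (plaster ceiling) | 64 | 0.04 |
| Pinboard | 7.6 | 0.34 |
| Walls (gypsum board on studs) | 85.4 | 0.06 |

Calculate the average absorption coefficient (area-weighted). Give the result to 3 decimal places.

S = Σ Sᵢ = 3 + 64 + 64 + 7.6 + 85.4 = 224.0 m^2.
A = 3·0.03 + 64·0.04 + 64·0.04 + 7.6·0.34 + 85.4·0.06 = 12.918 sabins.
ᾱ = A/S = 0.058.

0.058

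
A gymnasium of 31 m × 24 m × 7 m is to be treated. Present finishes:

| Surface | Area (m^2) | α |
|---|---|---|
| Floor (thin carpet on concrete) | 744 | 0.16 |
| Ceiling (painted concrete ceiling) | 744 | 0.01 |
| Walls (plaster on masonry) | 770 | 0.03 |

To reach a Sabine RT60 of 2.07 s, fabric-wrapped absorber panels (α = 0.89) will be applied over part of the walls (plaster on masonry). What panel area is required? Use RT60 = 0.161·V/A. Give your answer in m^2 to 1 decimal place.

Total absorption A₁ = 744×0.16 + 744×0.01 + 770×0.03
  = 119.040 + 7.440 + 23.100 = 149.580 m^2 sabins.
V = 5208 m³. Target absorption A₂ = 0.161 × 5208 / 2.07 = 405.067 sabins.
ΔA needed = 405.067 − 149.580 = 255.487 sabins.
Net gain per m^2: Δα = 0.89 − 0.03 = 0.86.
Area = ΔA/Δα = 255.487/0.86 = 297.1 m^2.

297.1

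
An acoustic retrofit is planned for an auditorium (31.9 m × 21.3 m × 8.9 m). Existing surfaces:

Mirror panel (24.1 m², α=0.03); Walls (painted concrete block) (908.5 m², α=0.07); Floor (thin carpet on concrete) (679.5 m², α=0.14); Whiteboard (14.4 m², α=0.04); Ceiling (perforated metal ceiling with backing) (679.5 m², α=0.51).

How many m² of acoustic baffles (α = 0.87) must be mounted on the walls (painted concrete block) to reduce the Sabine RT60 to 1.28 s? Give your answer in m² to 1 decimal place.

Summing Sᵢαᵢ: 0.723 + 63.595 + 95.130 + 0.576 + 346.545 → A₁ = 506.569 sabins.
V = 6047.283 m³. Target absorption A₂ = 0.161 × 6047.283 / 1.28 = 760.635 sabins.
Absorption to add: 760.635 − 506.569 = 254.066 sabins.
Net gain per m²: Δα = 0.87 − 0.07 = 0.80.
Area = ΔA/Δα = 254.066/0.80 = 317.6 m².

317.6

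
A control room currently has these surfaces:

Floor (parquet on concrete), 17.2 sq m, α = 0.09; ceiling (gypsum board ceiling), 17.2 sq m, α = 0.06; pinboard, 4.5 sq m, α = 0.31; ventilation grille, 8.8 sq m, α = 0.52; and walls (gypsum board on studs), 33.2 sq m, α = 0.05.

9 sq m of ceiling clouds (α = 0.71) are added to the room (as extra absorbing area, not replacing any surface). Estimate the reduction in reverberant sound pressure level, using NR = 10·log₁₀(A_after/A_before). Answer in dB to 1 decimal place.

2.1 dB

Summing Sᵢαᵢ: 1.548 + 1.032 + 1.395 + 4.576 + 1.660 → A_before = 10.211 sabins.
Added absorption = 9 × 0.71 = 6.390 sabins.
A_after = 10.211 + 6.390 = 16.601 sabins.
NR = 10·log₁₀(16.601/10.211) = 2.1 dB.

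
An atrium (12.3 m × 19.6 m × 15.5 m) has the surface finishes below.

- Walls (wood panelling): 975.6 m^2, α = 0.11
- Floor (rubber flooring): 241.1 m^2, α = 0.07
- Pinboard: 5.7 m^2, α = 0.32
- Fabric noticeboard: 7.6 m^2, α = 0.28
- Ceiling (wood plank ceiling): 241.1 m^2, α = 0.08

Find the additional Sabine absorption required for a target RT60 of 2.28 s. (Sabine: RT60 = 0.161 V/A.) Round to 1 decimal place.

116.4 sabins

A₁ = Σ Sᵢαᵢ = 975.6*0.11 + 241.1*0.07 + 5.7*0.32 + 7.6*0.28 + 241.1*0.08 = 147.433 sabins.
Target A₂ = 0.161·3736.74/2.28 = 263.866 sabins (V = 3736.74 m³).
ΔA = A₂ − A₁ = 263.866 − 147.433 = 116.4 sabins.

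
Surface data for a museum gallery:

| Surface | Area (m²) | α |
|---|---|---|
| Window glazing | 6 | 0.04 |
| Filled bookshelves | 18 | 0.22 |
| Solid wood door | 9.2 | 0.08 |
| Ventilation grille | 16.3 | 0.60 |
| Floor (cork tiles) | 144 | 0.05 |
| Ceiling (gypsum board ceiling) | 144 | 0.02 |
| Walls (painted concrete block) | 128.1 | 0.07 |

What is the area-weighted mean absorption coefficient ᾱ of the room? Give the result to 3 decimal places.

Total surface area S = 465.6 m².
Σ(Sᵢαᵢ) = 6·0.04 + 18·0.22 + 9.2·0.08 + 16.3·0.60 + 144·0.05 + 144·0.02 + 128.1·0.07 = 33.763.
ᾱ = 33.763 / 465.6 = 0.073.

0.073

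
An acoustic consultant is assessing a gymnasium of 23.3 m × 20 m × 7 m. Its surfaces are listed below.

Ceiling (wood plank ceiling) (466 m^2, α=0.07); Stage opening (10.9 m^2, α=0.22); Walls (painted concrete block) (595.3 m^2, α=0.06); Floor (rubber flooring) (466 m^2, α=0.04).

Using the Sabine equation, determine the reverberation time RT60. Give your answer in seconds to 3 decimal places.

Summing Sᵢαᵢ: 32.620 + 2.398 + 35.718 + 18.640 → A = 89.376 sabins.
V = 23.3·20·7 = 3262 m³.
T = 0.161 V/A = 0.161·3262/89.376 = 5.876 s.

5.876 s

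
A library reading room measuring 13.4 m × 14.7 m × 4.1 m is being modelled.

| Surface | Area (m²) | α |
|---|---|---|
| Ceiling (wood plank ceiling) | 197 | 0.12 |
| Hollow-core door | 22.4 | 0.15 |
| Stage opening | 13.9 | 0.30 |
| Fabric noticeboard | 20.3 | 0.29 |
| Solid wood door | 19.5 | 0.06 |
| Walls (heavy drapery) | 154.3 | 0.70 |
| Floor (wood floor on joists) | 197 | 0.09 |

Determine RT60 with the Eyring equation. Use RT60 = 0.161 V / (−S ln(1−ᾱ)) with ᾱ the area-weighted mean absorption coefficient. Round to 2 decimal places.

0.68 seconds

S = Σ Sᵢ = 624.4 m².
Σ(Sᵢαᵢ) = 197·0.12 + 22.4·0.15 + 13.9·0.30 + 20.3·0.29 + 19.5·0.06 + 154.3·0.70 + 197·0.09 = 163.967.
Mean coefficient ᾱ = A/S = 0.2626.
−S·ln(1−ᾱ) = −624.4 × ln(1 − 0.2626) = 190.208.
V = 13.4 × 14.7 × 4.1 = 807.618 m³.
T = 0.161·V/[−S·ln(1−ᾱ)] = 0.161·807.618/190.208 = 0.68 s.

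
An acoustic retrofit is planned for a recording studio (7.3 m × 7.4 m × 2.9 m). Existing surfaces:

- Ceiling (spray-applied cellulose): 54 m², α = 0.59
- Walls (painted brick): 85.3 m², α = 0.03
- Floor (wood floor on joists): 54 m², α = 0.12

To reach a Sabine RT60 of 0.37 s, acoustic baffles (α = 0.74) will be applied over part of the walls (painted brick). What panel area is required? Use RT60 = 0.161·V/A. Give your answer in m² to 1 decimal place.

38.4

A₁ = Σ Sᵢαᵢ = 54·0.59 + 85.3·0.03 + 54·0.12 = 40.899 sabins.
V = 156.658 m³. Target absorption A₂ = 0.161 × 156.658 / 0.37 = 68.167 sabins.
ΔA needed = 68.167 − 40.899 = 27.268 sabins.
Each m² of panel replacing the walls (painted brick) adds (0.74 − 0.03) = 0.71 sabins.
Area = ΔA/Δα = 27.268/0.71 = 38.4 m².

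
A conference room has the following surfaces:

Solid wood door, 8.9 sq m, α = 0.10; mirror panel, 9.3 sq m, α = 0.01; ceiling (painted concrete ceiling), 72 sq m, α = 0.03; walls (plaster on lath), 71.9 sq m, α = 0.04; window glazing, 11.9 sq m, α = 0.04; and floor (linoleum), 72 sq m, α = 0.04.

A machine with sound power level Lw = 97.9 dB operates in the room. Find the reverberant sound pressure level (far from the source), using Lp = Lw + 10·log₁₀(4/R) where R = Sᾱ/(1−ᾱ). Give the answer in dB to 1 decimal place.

Σ(Sᵢαᵢ) = 8.9×0.10 + 9.3×0.01 + 72×0.03 + 71.9×0.04 + 11.9×0.04 + 72×0.04 = 9.375; total area S = 246.0 sq m.
ᾱ = 0.0381, so room constant R = A/(1−ᾱ) = 9.746 sq m.
Lp = Lw + 10 log₁₀(4/R) = 97.9 -3.87 = 94.0 dB.

94.0 dB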